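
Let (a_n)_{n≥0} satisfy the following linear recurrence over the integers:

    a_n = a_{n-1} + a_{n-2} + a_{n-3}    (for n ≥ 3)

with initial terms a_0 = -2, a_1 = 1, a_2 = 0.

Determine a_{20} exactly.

-8904

a_3 = 1·0 + 1·1 + 1·-2 = -1
a_4 = 1·-1 + 1·0 + 1·1 = 0
a_5 = 1·0 + 1·-1 + 1·0 = -1
a_6 = 1·-1 + 1·0 + 1·-1 = -2
a_7 = 1·-2 + 1·-1 + 1·0 = -3
a_8 = 1·-3 + 1·-2 + 1·-1 = -6
a_9 = 1·-6 + 1·-3 + 1·-2 = -11
a_10 = 1·-11 + 1·-6 + 1·-3 = -20
a_11 = 1·-20 + 1·-11 + 1·-6 = -37
a_12 = 1·-37 + 1·-20 + 1·-11 = -68
a_13 = 1·-68 + 1·-37 + 1·-20 = -125
a_14 = 1·-125 + 1·-68 + 1·-37 = -230
a_15 = 1·-230 + 1·-125 + 1·-68 = -423
a_16 = 1·-423 + 1·-230 + 1·-125 = -778
a_17 = 1·-778 + 1·-423 + 1·-230 = -1431
a_18 = 1·-1431 + 1·-778 + 1·-423 = -2632
a_19 = 1·-2632 + 1·-1431 + 1·-778 = -4841
a_20 = 1·-4841 + 1·-2632 + 1·-1431 = -8904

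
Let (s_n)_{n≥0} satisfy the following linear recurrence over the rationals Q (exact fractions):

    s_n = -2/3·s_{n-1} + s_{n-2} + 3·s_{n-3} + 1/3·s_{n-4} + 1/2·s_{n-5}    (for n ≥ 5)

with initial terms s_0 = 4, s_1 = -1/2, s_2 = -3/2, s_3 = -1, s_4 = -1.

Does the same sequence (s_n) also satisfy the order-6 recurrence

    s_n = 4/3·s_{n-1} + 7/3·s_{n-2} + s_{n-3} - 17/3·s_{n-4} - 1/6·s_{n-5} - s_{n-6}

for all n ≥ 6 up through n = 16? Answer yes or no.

Terms s_0..s_16: 4, -1/2, -3/2, -1, -1, -3, -11/4, -21/4, -109/12, -161/18, -2299/108, -16283/648, -71969/1944, -209461/2916, -166399/2187, -7935701/52488, -67927111/314928
n=6: candidate gives -11/4, actual s_6 = -11/4 ✓
n=7: candidate gives -21/4, actual s_7 = -21/4 ✓
n=8: candidate gives -109/12, actual s_8 = -109/12 ✓
n=9: candidate gives -161/18, actual s_9 = -161/18 ✓
n=10: candidate gives -2299/108, actual s_10 = -2299/108 ✓
n=11: candidate gives -16283/648, actual s_11 = -16283/648 ✓
n=12: candidate gives -71969/1944, actual s_12 = -71969/1944 ✓
n=13: candidate gives -209461/2916, actual s_13 = -209461/2916 ✓
n=14: candidate gives -166399/2187, actual s_14 = -166399/2187 ✓
n=15: candidate gives -7935701/52488, actual s_15 = -7935701/52488 ✓
n=16: candidate gives -67927111/314928, actual s_16 = -67927111/314928 ✓

yes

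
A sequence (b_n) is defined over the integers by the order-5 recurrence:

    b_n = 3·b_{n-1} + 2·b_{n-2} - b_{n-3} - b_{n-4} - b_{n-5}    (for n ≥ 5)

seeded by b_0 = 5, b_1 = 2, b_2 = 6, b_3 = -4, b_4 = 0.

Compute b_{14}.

-1461259

b_5 = 3·0 + 2·-4 + -1·6 + -1·2 + -1·5 = -21
b_6 = 3·-21 + 2·0 + -1·-4 + -1·6 + -1·2 = -67
b_7 = 3·-67 + 2·-21 + -1·0 + -1·-4 + -1·6 = -245
b_8 = 3·-245 + 2·-67 + -1·-21 + -1·0 + -1·-4 = -844
b_9 = 3·-844 + 2·-245 + -1·-67 + -1·-21 + -1·0 = -2934
b_10 = 3·-2934 + 2·-844 + -1·-245 + -1·-67 + -1·-21 = -10157
b_11 = 3·-10157 + 2·-2934 + -1·-844 + -1·-245 + -1·-67 = -35183
b_12 = 3·-35183 + 2·-10157 + -1·-2934 + -1·-844 + -1·-245 = -121840
b_13 = 3·-121840 + 2·-35183 + -1·-10157 + -1·-2934 + -1·-844 = -421951
b_14 = 3·-421951 + 2·-121840 + -1·-35183 + -1·-10157 + -1·-2934 = -1461259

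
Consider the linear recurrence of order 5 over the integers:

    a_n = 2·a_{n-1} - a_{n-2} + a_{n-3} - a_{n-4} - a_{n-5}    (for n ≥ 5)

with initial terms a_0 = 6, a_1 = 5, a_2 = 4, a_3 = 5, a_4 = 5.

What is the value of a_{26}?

37827

a_5 = 2·5 + -1·5 + 1·4 + -1·5 + -1·6 = -2
a_6 = 2·-2 + -1·5 + 1·5 + -1·4 + -1·5 = -13
a_7 = 2·-13 + -1·-2 + 1·5 + -1·5 + -1·4 = -28
a_8 = 2·-28 + -1·-13 + 1·-2 + -1·5 + -1·5 = -55
a_9 = 2·-55 + -1·-28 + 1·-13 + -1·-2 + -1·5 = -98
a_10 = 2·-98 + -1·-55 + 1·-28 + -1·-13 + -1·-2 = -154
a_11 = 2·-154 + -1·-98 + 1·-55 + -1·-28 + -1·-13 = -224
a_12 = 2·-224 + -1·-154 + 1·-98 + -1·-55 + -1·-28 = -309
a_13 = 2·-309 + -1·-224 + 1·-154 + -1·-98 + -1·-55 = -395
a_14 = 2·-395 + -1·-309 + 1·-224 + -1·-154 + -1·-98 = -453
a_15 = 2·-453 + -1·-395 + 1·-309 + -1·-224 + -1·-154 = -442
a_16 = 2·-442 + -1·-453 + 1·-395 + -1·-309 + -1·-224 = -293
a_17 = 2·-293 + -1·-442 + 1·-453 + -1·-395 + -1·-309 = 107
a_18 = 2·107 + -1·-293 + 1·-442 + -1·-453 + -1·-395 = 913
a_19 = 2·913 + -1·107 + 1·-293 + -1·-442 + -1·-453 = 2321
a_20 = 2·2321 + -1·913 + 1·107 + -1·-293 + -1·-442 = 4571
a_21 = 2·4571 + -1·2321 + 1·913 + -1·107 + -1·-293 = 7920
a_22 = 2·7920 + -1·4571 + 1·2321 + -1·913 + -1·107 = 12570
a_23 = 2·12570 + -1·7920 + 1·4571 + -1·2321 + -1·913 = 18557
a_24 = 2·18557 + -1·12570 + 1·7920 + -1·4571 + -1·2321 = 25572
a_25 = 2·25572 + -1·18557 + 1·12570 + -1·7920 + -1·4571 = 32666
a_26 = 2·32666 + -1·25572 + 1·18557 + -1·12570 + -1·7920 = 37827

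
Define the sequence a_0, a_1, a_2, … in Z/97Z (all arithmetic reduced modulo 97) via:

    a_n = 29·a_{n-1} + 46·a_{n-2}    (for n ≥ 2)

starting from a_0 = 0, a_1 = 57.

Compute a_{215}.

a_2 = 29·57 + 46·0 = 4
a_3 = 29·4 + 46·57 = 22
a_4 = 29·22 + 46·4 = 46
a_5 = 29·46 + 46·22 = 18
a_6 = 29·18 + 46·46 = 19
a_7 = 29·19 + 46·18 = 21
Continuing the recurrence:
  a_8 = 28;  a_9 = 32;  a_10 = 82;  a_11 = 67;  a_12 = 89;  a_13 = 37
  a_14 = 26;  a_15 = 31;  a_16 = 58;  a_17 = 4;  a_18 = 68;  a_19 = 22
  a_20 = 80;  a_21 = 34;  a_22 = 10;  a_23 = 11;  a_24 = 3;  a_25 = 11
  a_26 = 69;  a_27 = 82;  a_28 = 23;  a_29 = 74;  a_30 = 3;  a_31 = 96
  a_32 = 12;  a_33 = 11;  a_34 = 95;  a_35 = 60;  a_36 = 96;  a_37 = 15
  a_38 = 1;  a_39 = 40;  a_40 = 42;  a_41 = 51;  a_42 = 16;  a_43 = 94
  a_44 = 67;  a_45 = 59;  a_46 = 40;  a_47 = 91;  a_48 = 17;  a_49 = 23
  a_50 = 91;  a_51 = 11;  a_52 = 43;  a_53 = 7;  a_54 = 47;  a_55 = 36
  a_56 = 5;  a_57 = 55;  a_58 = 79;  a_59 = 68;  a_60 = 77;  a_61 = 26
  a_62 = 28;  a_63 = 68;  a_64 = 59;  a_65 = 86;  a_66 = 67;  a_67 = 79
  a_68 = 38;  a_69 = 80;  a_70 = 91;  a_71 = 14;  a_72 = 33;  a_73 = 49
  a_74 = 29;  a_75 = 88;  a_76 = 6;  a_77 = 51;  a_78 = 9;  a_79 = 85
  a_80 = 66;  a_81 = 4;  a_82 = 48;  a_83 = 24;  a_84 = 91;  a_85 = 57
  a_86 = 19;  a_87 = 69;  a_88 = 62;  a_89 = 25;  a_90 = 85;  a_91 = 26
  a_92 = 8;  a_93 = 70;  a_94 = 70;  a_95 = 12;  a_96 = 76;  a_97 = 40
  a_98 = 0;  a_99 = 94;  a_100 = 10;  a_101 = 55;  a_102 = 18;  a_103 = 45
  a_104 = 96;  a_105 = 4;  a_106 = 70;  a_107 = 80;  a_108 = 11;  a_109 = 22
  a_110 = 77;  a_111 = 44;  a_112 = 65;  a_113 = 29;  a_114 = 48;  a_115 = 10
  a_116 = 73;  a_117 = 55;  a_118 = 6;  a_119 = 85;  a_120 = 25;  a_121 = 76
  a_122 = 56;  a_123 = 76;  a_124 = 27;  a_125 = 11;  a_126 = 9;  a_127 = 88
  a_128 = 56;  a_129 = 46;  a_130 = 30;  a_131 = 76;  a_132 = 92;  a_133 = 53
  a_134 = 46;  a_135 = 86;  a_136 = 51;  a_137 = 3;  a_138 = 8;  a_139 = 79
  a_140 = 40;  a_141 = 41;  a_142 = 22;  a_143 = 2;  a_144 = 3;  a_145 = 82
  a_146 = 91;  a_147 = 9;  a_148 = 82;  a_149 = 76;  a_150 = 59;  a_151 = 66
  a_152 = 69;  a_153 = 90;  a_154 = 61;  a_155 = 89;  a_156 = 52;  a_157 = 73
  a_158 = 47;  a_159 = 65;  a_160 = 70;  a_161 = 73;  a_162 = 2;  a_163 = 21
  a_164 = 22;  a_165 = 52;  a_166 = 95;  a_167 = 6;  a_168 = 82;  a_169 = 35
  a_170 = 34;  a_171 = 74;  a_172 = 24;  a_173 = 26;  a_174 = 15;  a_175 = 79
  a_176 = 71;  a_177 = 67;  a_178 = 68;  a_179 = 10;  a_180 = 23;  a_181 = 60
  a_182 = 82;  a_183 = 94;  a_184 = 96;  a_185 = 27;  a_186 = 58;  a_187 = 14
  a_188 = 67;  a_189 = 65;  a_190 = 20;  a_191 = 78;  a_192 = 78;  a_193 = 30
  a_194 = 93;  a_195 = 3;  a_196 = 0;  a_197 = 41;  a_198 = 25;  a_199 = 89
  a_200 = 45;  a_201 = 64;  a_202 = 46;  a_203 = 10;  a_204 = 78;  a_205 = 6
  a_206 = 76;  a_207 = 55;  a_208 = 47;  a_209 = 13;  a_210 = 17;  a_211 = 24
  a_212 = 23;  a_213 = 25
a_214 = 29·25 + 46·23 = 37
a_215 = 29·37 + 46·25 = 89

89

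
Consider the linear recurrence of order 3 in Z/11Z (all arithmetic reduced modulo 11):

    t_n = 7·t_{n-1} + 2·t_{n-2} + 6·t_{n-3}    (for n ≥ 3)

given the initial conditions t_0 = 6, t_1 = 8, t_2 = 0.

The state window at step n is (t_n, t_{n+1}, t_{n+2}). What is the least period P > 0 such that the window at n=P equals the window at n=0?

n=0: window = (6, 8, 0)
n=1: window = (8, 0, 8)
n=2: window = (0, 8, 5)
n=3: window = (8, 5, 7)
n=4: window = (5, 7, 8)
n=5: window = (7, 8, 1)
n=6: window = (8, 1, 10)
n=7: window = (1, 10, 10)
n=8: window = (10, 10, 8)
n=9: window = (10, 8, 4)
n=10: window = (8, 4, 5)
n=11: window = (4, 5, 3)
n=12: window = (5, 3, 0)
n=13: window = (3, 0, 3)
n=14: window = (0, 3, 6)
n=15: window = (3, 6, 4)
n=16: window = (6, 4, 3)
n=17: window = (4, 3, 10)
n=18: window = (3, 10, 1)
n=19: window = (10, 1, 1)
n=20: window = (1, 1, 3)
n=21: window = (1, 3, 7)
n=22: window = (3, 7, 6)
n=23: window = (7, 6, 8)
n=24: window = (6, 8, 0)
window at n=24 equals window at n=0 → period = 24

24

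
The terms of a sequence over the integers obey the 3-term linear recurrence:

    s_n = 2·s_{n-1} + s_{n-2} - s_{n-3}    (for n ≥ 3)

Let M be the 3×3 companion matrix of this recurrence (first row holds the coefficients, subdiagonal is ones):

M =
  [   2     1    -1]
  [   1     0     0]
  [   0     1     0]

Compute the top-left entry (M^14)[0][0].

(M^14)[0][0] is the top entry after applying M 14 times to the unit state (1, 0, 0). Equivalently it is h_{16} for the auxiliary sequence (h_n) obeying the same recurrence with h_2 = 1 and h_i = 0 for 0 ≤ i < 2:
h_3 = 2·1 + 1·0 + -1·0 = 2
h_4 = 2·2 + 1·1 + -1·0 = 5
h_5 = 2·5 + 1·2 + -1·1 = 11
h_6 = 2·11 + 1·5 + -1·2 = 25
h_7 = 2·25 + 1·11 + -1·5 = 56
h_8 = 2·56 + 1·25 + -1·11 = 126
h_9 = 2·126 + 1·56 + -1·25 = 283
h_10 = 2·283 + 1·126 + -1·56 = 636
h_11 = 2·636 + 1·283 + -1·126 = 1429
h_12 = 2·1429 + 1·636 + -1·283 = 3211
h_13 = 2·3211 + 1·1429 + -1·636 = 7215
h_14 = 2·7215 + 1·3211 + -1·1429 = 16212
h_15 = 2·16212 + 1·7215 + -1·3211 = 36428
h_16 = 2·36428 + 1·16212 + -1·7215 = 81853

81853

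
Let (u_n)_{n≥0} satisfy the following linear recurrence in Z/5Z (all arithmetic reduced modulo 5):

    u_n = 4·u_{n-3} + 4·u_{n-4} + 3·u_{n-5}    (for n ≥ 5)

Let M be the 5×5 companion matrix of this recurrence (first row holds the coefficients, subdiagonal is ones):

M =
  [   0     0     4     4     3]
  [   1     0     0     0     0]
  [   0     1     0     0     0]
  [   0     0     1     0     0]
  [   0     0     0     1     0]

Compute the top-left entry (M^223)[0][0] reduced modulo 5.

1

(M^223)[0][0] is the top entry after applying M 223 times to the unit state (1, 0, 0, 0, 0). Equivalently it is h_{227} for the auxiliary sequence (h_n) obeying the same recurrence with h_4 = 1 and h_i = 0 for 0 ≤ i < 4:
h_5 = 0·1 + 0·0 + 4·0 + 4·0 + 3·0 = 0
h_6 = 0·0 + 0·1 + 4·0 + 4·0 + 3·0 = 0
h_7 = 0·0 + 0·0 + 4·1 + 4·0 + 3·0 = 4
h_8 = 0·4 + 0·0 + 4·0 + 4·1 + 3·0 = 4
h_9 = 0·4 + 0·4 + 4·0 + 4·0 + 3·1 = 3
h_10 = 0·3 + 0·4 + 4·4 + 4·0 + 3·0 = 1
h_11 = 0·1 + 0·3 + 4·4 + 4·4 + 3·0 = 2
h_12 = 0·2 + 0·1 + 4·3 + 4·4 + 3·4 = 0
h_13 = 0·0 + 0·2 + 4·1 + 4·3 + 3·4 = 3
h_14 = 0·3 + 0·0 + 4·2 + 4·1 + 3·3 = 1
h_15 = 0·1 + 0·3 + 4·0 + 4·2 + 3·1 = 1
h_16 = 0·1 + 0·1 + 4·3 + 4·0 + 3·2 = 3
h_17 = 0·3 + 0·1 + 4·1 + 4·3 + 3·0 = 1
h_18 = 0·1 + 0·3 + 4·1 + 4·1 + 3·3 = 2
h_19 = 0·2 + 0·1 + 4·3 + 4·1 + 3·1 = 4
h_20 = 0·4 + 0·2 + 4·1 + 4·3 + 3·1 = 4
h_21 = 0·4 + 0·4 + 4·2 + 4·1 + 3·3 = 1
h_22 = 0·1 + 0·4 + 4·4 + 4·2 + 3·1 = 2
h_23 = 0·2 + 0·1 + 4·4 + 4·4 + 3·2 = 3
h_24 = 0·3 + 0·2 + 4·1 + 4·4 + 3·4 = 2
h_25 = 0·2 + 0·3 + 4·2 + 4·1 + 3·4 = 4
h_26 = 0·4 + 0·2 + 4·3 + 4·2 + 3·1 = 3
h_27 = 0·3 + 0·4 + 4·2 + 4·3 + 3·2 = 1
h_28 = 0·1 + 0·3 + 4·4 + 4·2 + 3·3 = 3
h_29 = 0·3 + 0·1 + 4·3 + 4·4 + 3·2 = 4
h_30 = 0·4 + 0·3 + 4·1 + 4·3 + 3·4 = 3
h_31 = 0·3 + 0·4 + 4·3 + 4·1 + 3·3 = 0
h_32 = 0·0 + 0·3 + 4·4 + 4·3 + 3·1 = 1
h_33 = 0·1 + 0·0 + 4·3 + 4·4 + 3·3 = 2
h_34 = 0·2 + 0·1 + 4·0 + 4·3 + 3·4 = 4
h_35 = 0·4 + 0·2 + 4·1 + 4·0 + 3·3 = 3
h_36 = 0·3 + 0·4 + 4·2 + 4·1 + 3·0 = 2
h_37 = 0·2 + 0·3 + 4·4 + 4·2 + 3·1 = 2
h_38 = 0·2 + 0·2 + 4·3 + 4·4 + 3·2 = 4
h_39 = 0·4 + 0·2 + 4·2 + 4·3 + 3·4 = 2
h_40 = 0·2 + 0·4 + 4·2 + 4·2 + 3·3 = 0
h_41 = 0·0 + 0·2 + 4·4 + 4·2 + 3·2 = 0
h_42 = 0·0 + 0·0 + 4·2 + 4·4 + 3·2 = 0
h_43 = 0·0 + 0·0 + 4·0 + 4·2 + 3·4 = 0
h_44 = 0·0 + 0·0 + 4·0 + 4·0 + 3·2 = 1
(h_40, h_41, h_42, h_43, h_44) = (0, 0, 0, 0, 1) = (h_0, h_1, h_2, h_3, h_4), so the sequence has period 40.
227 ≡ 27 (mod 40), hence h_227 = h_27 = 1.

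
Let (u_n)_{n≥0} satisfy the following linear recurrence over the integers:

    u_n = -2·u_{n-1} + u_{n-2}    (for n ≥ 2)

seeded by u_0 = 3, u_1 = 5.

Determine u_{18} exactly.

u_2 = -2·5 + 1·3 = -7
u_3 = -2·-7 + 1·5 = 19
u_4 = -2·19 + 1·-7 = -45
u_5 = -2·-45 + 1·19 = 109
u_6 = -2·109 + 1·-45 = -263
u_7 = -2·-263 + 1·109 = 635
u_8 = -2·635 + 1·-263 = -1533
u_9 = -2·-1533 + 1·635 = 3701
u_10 = -2·3701 + 1·-1533 = -8935
u_11 = -2·-8935 + 1·3701 = 21571
u_12 = -2·21571 + 1·-8935 = -52077
u_13 = -2·-52077 + 1·21571 = 125725
u_14 = -2·125725 + 1·-52077 = -303527
u_15 = -2·-303527 + 1·125725 = 732779
u_16 = -2·732779 + 1·-303527 = -1769085
u_17 = -2·-1769085 + 1·732779 = 4270949
u_18 = -2·4270949 + 1·-1769085 = -10310983

-10310983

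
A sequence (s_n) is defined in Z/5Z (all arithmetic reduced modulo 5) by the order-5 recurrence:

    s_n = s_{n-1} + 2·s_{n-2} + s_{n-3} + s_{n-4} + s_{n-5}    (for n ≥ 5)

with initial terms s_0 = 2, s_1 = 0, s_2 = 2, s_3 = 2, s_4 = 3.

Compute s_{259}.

s_5 = 1·3 + 2·2 + 1·2 + 1·0 + 1·2 = 1
s_6 = 1·1 + 2·3 + 1·2 + 1·2 + 1·0 = 1
s_7 = 1·1 + 2·1 + 1·3 + 1·2 + 1·2 = 0
s_8 = 1·0 + 2·1 + 1·1 + 1·3 + 1·2 = 3
s_9 = 1·3 + 2·0 + 1·1 + 1·1 + 1·3 = 3
s_10 = 1·3 + 2·3 + 1·0 + 1·1 + 1·1 = 1
Continuing the recurrence:
  s_11 = 1;  s_12 = 4;  s_13 = 3;  s_14 = 1;  s_15 = 3;  s_16 = 3
  s_17 = 2;  s_18 = 0;  s_19 = 1;  s_20 = 4;  s_21 = 1;  s_22 = 2
  s_23 = 4;  s_24 = 4;  s_25 = 4;  s_26 = 4;  s_27 = 2;  s_28 = 2
  s_29 = 3;  s_30 = 2;  s_31 = 1;  s_32 = 2;  s_33 = 1;  s_34 = 1
  s_35 = 3;  s_36 = 4;  s_37 = 4;  s_38 = 2;  s_39 = 3;  s_40 = 3
  s_41 = 4;  s_42 = 4;  s_43 = 0;  s_44 = 3;  s_45 = 4;  s_46 = 3
  s_47 = 3;  s_48 = 1;  s_49 = 2;  s_50 = 4;  s_51 = 0;  s_52 = 4
  s_53 = 1;  s_54 = 0;  s_55 = 0;  s_56 = 0;  s_57 = 0;  s_58 = 1
  s_59 = 1;  s_60 = 3;  s_61 = 1;  s_62 = 4;  s_63 = 1;  s_64 = 4
  s_65 = 4;  s_66 = 3;  s_67 = 0;  s_68 = 0;  s_69 = 1;  s_70 = 3
  s_71 = 3;  s_72 = 0;  s_73 = 0;  s_74 = 2;  s_75 = 3;  s_76 = 0
  s_77 = 3;  s_78 = 3;  s_79 = 4;  s_80 = 1;  s_81 = 0;  s_82 = 2
  s_83 = 0;  s_84 = 4;  s_85 = 2;  s_86 = 2;  s_87 = 2;  s_88 = 2
  s_89 = 4;  s_90 = 4;  s_91 = 3;  s_92 = 4;  s_93 = 0;  s_94 = 4
  s_95 = 0;  s_96 = 0;  s_97 = 3;  s_98 = 2;  s_99 = 2;  s_100 = 4
  s_101 = 3;  s_102 = 3;  s_103 = 2;  s_104 = 2;  s_105 = 1;  s_106 = 3
  s_107 = 2;  s_108 = 3;  s_109 = 3;  s_110 = 0;  s_111 = 4;  s_112 = 2
  s_113 = 1;  s_114 = 2;  s_115 = 0;  s_116 = 1;  s_117 = 1;  s_118 = 1
  s_119 = 1;  s_120 = 0;  s_121 = 0;  s_122 = 3;  s_123 = 0;  s_124 = 2
  s_125 = 0;  s_126 = 2;  s_127 = 2;  s_128 = 3;  s_129 = 1;  s_130 = 1
  s_131 = 0;  s_132 = 3;  s_133 = 3;  s_134 = 1;  s_135 = 1;  s_136 = 4
  s_137 = 3;  s_138 = 1;  s_139 = 3;  s_140 = 3;  s_141 = 2;  s_142 = 0
  s_143 = 1;  s_144 = 4;  s_145 = 1;  s_146 = 2;  s_147 = 4;  s_148 = 4
  s_149 = 4;  s_150 = 4;  s_151 = 2;  s_152 = 2;  s_153 = 3;  s_154 = 2
  s_155 = 1;  s_156 = 2;  s_157 = 1;  s_158 = 1;  s_159 = 3;  s_160 = 4
  s_161 = 4;  s_162 = 2;  s_163 = 3;  s_164 = 3;  s_165 = 4;  s_166 = 4
  s_167 = 0;  s_168 = 3;  s_169 = 4;  s_170 = 3;  s_171 = 3;  s_172 = 1
  s_173 = 2;  s_174 = 4;  s_175 = 0;  s_176 = 4;  s_177 = 1;  s_178 = 0
  s_179 = 0;  s_180 = 0;  s_181 = 0;  s_182 = 1;  s_183 = 1;  s_184 = 3
  s_185 = 1;  s_186 = 4;  s_187 = 1;  s_188 = 4;  s_189 = 4;  s_190 = 3
  s_191 = 0;  s_192 = 0;  s_193 = 1;  s_194 = 3;  s_195 = 3;  s_196 = 0
  s_197 = 0;  s_198 = 2;  s_199 = 3;  s_200 = 0;  s_201 = 3;  s_202 = 3
  s_203 = 4;  s_204 = 1;  s_205 = 0;  s_206 = 2;  s_207 = 0;  s_208 = 4
  s_209 = 2;  s_210 = 2;  s_211 = 2;  s_212 = 2;  s_213 = 4;  s_214 = 4
  s_215 = 3;  s_216 = 4;  s_217 = 0;  s_218 = 4;  s_219 = 0;  s_220 = 0
  s_221 = 3;  s_222 = 2;  s_223 = 2;  s_224 = 4;  s_225 = 3;  s_226 = 3
  s_227 = 2;  s_228 = 2;  s_229 = 1;  s_230 = 3;  s_231 = 2;  s_232 = 3
  s_233 = 3;  s_234 = 0;  s_235 = 4;  s_236 = 2;  s_237 = 1;  s_238 = 2
  s_239 = 0;  s_240 = 1;  s_241 = 1;  s_242 = 1;  s_243 = 1;  s_244 = 0
  s_245 = 0;  s_246 = 3;  s_247 = 0;  s_248 = 2;  s_249 = 0;  s_250 = 2
  s_251 = 2;  s_252 = 3;  s_253 = 1;  s_254 = 1;  s_255 = 0;  s_256 = 3
  s_257 = 3
s_258 = 1·3 + 2·3 + 1·0 + 1·1 + 1·1 = 1
s_259 = 1·1 + 2·3 + 1·3 + 1·0 + 1·1 = 1

1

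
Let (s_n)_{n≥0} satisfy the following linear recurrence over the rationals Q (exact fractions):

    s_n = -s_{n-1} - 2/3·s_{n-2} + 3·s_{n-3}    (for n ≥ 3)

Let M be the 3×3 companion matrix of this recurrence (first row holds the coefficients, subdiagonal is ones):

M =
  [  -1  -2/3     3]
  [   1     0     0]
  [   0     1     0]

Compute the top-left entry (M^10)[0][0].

-31910/243

(M^10)[0][0] is the top entry after applying M 10 times to the unit state (1, 0, 0). Equivalently it is h_{12} for the auxiliary sequence (h_n) obeying the same recurrence with h_2 = 1 and h_i = 0 for 0 ≤ i < 2:
h_3 = -1·1 + -2/3·0 + 3·0 = -1
h_4 = -1·-1 + -2/3·1 + 3·0 = 1/3
h_5 = -1·1/3 + -2/3·-1 + 3·1 = 10/3
h_6 = -1·10/3 + -2/3·1/3 + 3·-1 = -59/9
h_7 = -1·-59/9 + -2/3·10/3 + 3·1/3 = 16/3
h_8 = -1·16/3 + -2/3·-59/9 + 3·10/3 = 244/27
h_9 = -1·244/27 + -2/3·16/3 + 3·-59/9 = -871/27
h_10 = -1·-871/27 + -2/3·244/27 + 3·16/3 = 3421/81
h_11 = -1·3421/81 + -2/3·-871/27 + 3·244/27 = 517/81
h_12 = -1·517/81 + -2/3·3421/81 + 3·-871/27 = -31910/243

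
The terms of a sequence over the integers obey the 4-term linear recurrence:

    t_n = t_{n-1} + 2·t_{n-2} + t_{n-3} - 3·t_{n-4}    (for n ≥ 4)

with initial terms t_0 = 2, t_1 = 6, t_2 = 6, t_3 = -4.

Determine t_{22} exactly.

-587436

t_4 = 1·-4 + 2·6 + 1·6 + -3·2 = 8
t_5 = 1·8 + 2·-4 + 1·6 + -3·6 = -12
t_6 = 1·-12 + 2·8 + 1·-4 + -3·6 = -18
t_7 = 1·-18 + 2·-12 + 1·8 + -3·-4 = -22
t_8 = 1·-22 + 2·-18 + 1·-12 + -3·8 = -94
t_9 = 1·-94 + 2·-22 + 1·-18 + -3·-12 = -120
t_10 = 1·-120 + 2·-94 + 1·-22 + -3·-18 = -276
t_11 = 1·-276 + 2·-120 + 1·-94 + -3·-22 = -544
t_12 = 1·-544 + 2·-276 + 1·-120 + -3·-94 = -934
t_13 = 1·-934 + 2·-544 + 1·-276 + -3·-120 = -1938
t_14 = 1·-1938 + 2·-934 + 1·-544 + -3·-276 = -3522
t_15 = 1·-3522 + 2·-1938 + 1·-934 + -3·-544 = -6700
t_16 = 1·-6700 + 2·-3522 + 1·-1938 + -3·-934 = -12880
t_17 = 1·-12880 + 2·-6700 + 1·-3522 + -3·-1938 = -23988
t_18 = 1·-23988 + 2·-12880 + 1·-6700 + -3·-3522 = -45882
t_19 = 1·-45882 + 2·-23988 + 1·-12880 + -3·-6700 = -86638
t_20 = 1·-86638 + 2·-45882 + 1·-23988 + -3·-12880 = -163750
t_21 = 1·-163750 + 2·-86638 + 1·-45882 + -3·-23988 = -310944
t_22 = 1·-310944 + 2·-163750 + 1·-86638 + -3·-45882 = -587436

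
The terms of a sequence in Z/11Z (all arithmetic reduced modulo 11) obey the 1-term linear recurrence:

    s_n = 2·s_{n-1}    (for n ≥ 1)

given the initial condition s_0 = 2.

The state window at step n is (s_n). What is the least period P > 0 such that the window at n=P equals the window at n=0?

n=0: window = (2)
n=1: window = (4)
n=2: window = (8)
n=3: window = (5)
n=4: window = (10)
n=5: window = (9)
n=6: window = (7)
n=7: window = (3)
n=8: window = (6)
n=9: window = (1)
n=10: window = (2)
window at n=10 equals window at n=0 → period = 10

10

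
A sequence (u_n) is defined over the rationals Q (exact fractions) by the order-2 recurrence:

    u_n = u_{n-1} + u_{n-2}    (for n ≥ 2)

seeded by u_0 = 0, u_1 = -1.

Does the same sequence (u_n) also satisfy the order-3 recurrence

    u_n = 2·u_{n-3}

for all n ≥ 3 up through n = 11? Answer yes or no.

Terms u_0..u_11: 0, -1, -1, -2, -3, -5, -8, -13, -21, -34, -55, -89
n=3: candidate gives 0, actual u_3 = -2 ✗

no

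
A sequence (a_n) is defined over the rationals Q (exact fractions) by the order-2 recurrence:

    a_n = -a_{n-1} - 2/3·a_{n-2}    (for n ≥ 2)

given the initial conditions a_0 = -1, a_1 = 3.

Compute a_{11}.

-79/243

a_2 = -1·3 + -2/3·-1 = -7/3
a_3 = -1·-7/3 + -2/3·3 = 1/3
a_4 = -1·1/3 + -2/3·-7/3 = 11/9
a_5 = -1·11/9 + -2/3·1/3 = -13/9
a_6 = -1·-13/9 + -2/3·11/9 = 17/27
a_7 = -1·17/27 + -2/3·-13/9 = 1/3
a_8 = -1·1/3 + -2/3·17/27 = -61/81
a_9 = -1·-61/81 + -2/3·1/3 = 43/81
a_10 = -1·43/81 + -2/3·-61/81 = -7/243
a_11 = -1·-7/243 + -2/3·43/81 = -79/243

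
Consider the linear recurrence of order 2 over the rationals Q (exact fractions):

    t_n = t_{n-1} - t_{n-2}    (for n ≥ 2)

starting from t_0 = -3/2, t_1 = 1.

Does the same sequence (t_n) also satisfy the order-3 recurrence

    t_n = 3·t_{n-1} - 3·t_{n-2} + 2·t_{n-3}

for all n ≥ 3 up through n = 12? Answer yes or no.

yes

Terms t_0..t_12: -3/2, 1, 5/2, 3/2, -1, -5/2, -3/2, 1, 5/2, 3/2, -1, -5/2, -3/2
n=3: candidate gives 3/2, actual t_3 = 3/2 ✓
n=4: candidate gives -1, actual t_4 = -1 ✓
n=5: candidate gives -5/2, actual t_5 = -5/2 ✓
n=6: candidate gives -3/2, actual t_6 = -3/2 ✓
n=7: candidate gives 1, actual t_7 = 1 ✓
n=8: candidate gives 5/2, actual t_8 = 5/2 ✓
n=9: candidate gives 3/2, actual t_9 = 3/2 ✓
n=10: candidate gives -1, actual t_10 = -1 ✓
n=11: candidate gives -5/2, actual t_11 = -5/2 ✓
n=12: candidate gives -3/2, actual t_12 = -3/2 ✓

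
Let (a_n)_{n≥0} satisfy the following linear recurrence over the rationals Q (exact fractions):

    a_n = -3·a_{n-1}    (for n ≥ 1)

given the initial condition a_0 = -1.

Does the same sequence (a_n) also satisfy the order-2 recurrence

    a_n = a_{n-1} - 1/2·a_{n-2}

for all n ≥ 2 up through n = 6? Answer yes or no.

no

Terms a_0..a_6: -1, 3, -9, 27, -81, 243, -729
n=2: candidate gives 7/2, actual a_2 = -9 ✗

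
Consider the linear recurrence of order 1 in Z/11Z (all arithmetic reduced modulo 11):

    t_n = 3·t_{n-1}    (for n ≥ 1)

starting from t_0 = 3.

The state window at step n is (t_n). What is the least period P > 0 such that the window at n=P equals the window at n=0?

n=0: window = (3)
n=1: window = (9)
n=2: window = (5)
n=3: window = (4)
n=4: window = (1)
n=5: window = (3)
window at n=5 equals window at n=0 → period = 5

5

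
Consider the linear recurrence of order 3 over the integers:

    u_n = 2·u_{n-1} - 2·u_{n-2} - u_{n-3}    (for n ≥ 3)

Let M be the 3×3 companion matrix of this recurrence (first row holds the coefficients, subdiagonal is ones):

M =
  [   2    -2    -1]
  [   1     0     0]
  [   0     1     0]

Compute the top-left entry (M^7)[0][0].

10

(M^7)[0][0] is the top entry after applying M 7 times to the unit state (1, 0, 0). Equivalently it is h_{9} for the auxiliary sequence (h_n) obeying the same recurrence with h_2 = 1 and h_i = 0 for 0 ≤ i < 2:
h_3 = 2·1 + -2·0 + -1·0 = 2
h_4 = 2·2 + -2·1 + -1·0 = 2
h_5 = 2·2 + -2·2 + -1·1 = -1
h_6 = 2·-1 + -2·2 + -1·2 = -8
h_7 = 2·-8 + -2·-1 + -1·2 = -16
h_8 = 2·-16 + -2·-8 + -1·-1 = -15
h_9 = 2·-15 + -2·-16 + -1·-8 = 10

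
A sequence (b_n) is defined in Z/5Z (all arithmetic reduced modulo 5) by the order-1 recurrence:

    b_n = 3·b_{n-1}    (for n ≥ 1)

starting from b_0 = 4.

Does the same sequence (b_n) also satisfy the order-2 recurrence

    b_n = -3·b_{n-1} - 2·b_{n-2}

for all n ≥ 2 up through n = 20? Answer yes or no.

Terms b_0..b_20: 4, 2, 1, 3, 4, 2, 1, 3, 4, 2, 1, 3, 4, 2, 1, 3, 4, 2, 1, 3, 4
n=2: candidate gives 1, actual b_2 = 1 ✓
n=3: candidate gives 3, actual b_3 = 3 ✓
n=4: candidate gives 4, actual b_4 = 4 ✓
n=5: candidate gives 2, actual b_5 = 2 ✓
n=6: candidate gives 1, actual b_6 = 1 ✓
n=7: candidate gives 3, actual b_7 = 3 ✓
n=8: candidate gives 4, actual b_8 = 4 ✓
n=9: candidate gives 2, actual b_9 = 2 ✓
n=10: candidate gives 1, actual b_10 = 1 ✓
n=11: candidate gives 3, actual b_11 = 3 ✓
n=12: candidate gives 4, actual b_12 = 4 ✓
n=13: candidate gives 2, actual b_13 = 2 ✓
n=14: candidate gives 1, actual b_14 = 1 ✓
n=15: candidate gives 3, actual b_15 = 3 ✓
n=16: candidate gives 4, actual b_16 = 4 ✓
n=17: candidate gives 2, actual b_17 = 2 ✓
n=18: candidate gives 1, actual b_18 = 1 ✓
n=19: candidate gives 3, actual b_19 = 3 ✓
n=20: candidate gives 4, actual b_20 = 4 ✓

yes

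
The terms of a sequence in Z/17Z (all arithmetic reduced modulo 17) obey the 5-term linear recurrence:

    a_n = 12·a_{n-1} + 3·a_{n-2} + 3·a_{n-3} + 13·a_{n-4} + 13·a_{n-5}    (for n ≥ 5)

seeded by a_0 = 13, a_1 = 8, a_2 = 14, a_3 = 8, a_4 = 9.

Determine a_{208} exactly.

14

a_5 = 12·9 + 3·8 + 3·14 + 13·8 + 13·13 = 5
a_6 = 12·5 + 3·9 + 3·8 + 13·14 + 13·8 = 6
a_7 = 12·6 + 3·5 + 3·9 + 13·8 + 13·14 = 9
a_8 = 12·9 + 3·6 + 3·5 + 13·9 + 13·8 = 5
a_9 = 12·5 + 3·9 + 3·6 + 13·5 + 13·9 = 15
a_10 = 12·15 + 3·5 + 3·9 + 13·6 + 13·5 = 8
Continuing the recurrence:
  a_11 = 11;  a_12 = 9;  a_13 = 0;  a_14 = 2;  a_15 = 9;  a_16 = 0
  a_17 = 14;  a_18 = 0;  a_19 = 15;  a_20 = 16;  a_21 = 11;  a_22 = 16
  a_23 = 9;  a_24 = 14;  a_25 = 16;  a_26 = 0;  a_27 = 7;  a_28 = 6
  a_29 = 7;  a_30 = 8;  a_31 = 5;  a_32 = 2;  a_33 = 11;  a_34 = 8
  a_35 = 15;  a_36 = 5;  a_37 = 9;  a_38 = 7;  a_39 = 0;  a_40 = 2
  a_41 = 6;  a_42 = 14;  a_43 = 11;  a_44 = 14;  a_45 = 7;  a_46 = 11
  a_47 = 10;  a_48 = 6;  a_49 = 0;  a_50 = 10;  a_51 = 3;  a_52 = 2
  a_53 = 5;  a_54 = 1;  a_55 = 15;  a_56 = 8;  a_57 = 14;  a_58 = 9
  a_59 = 8;  a_60 = 5;  a_61 = 6;  a_62 = 2;  a_63 = 6;  a_64 = 10
  a_65 = 15;  a_66 = 9;  a_67 = 15;  a_68 = 1;  a_69 = 1;  a_70 = 15
  a_71 = 5;  a_72 = 10;  a_73 = 2;  a_74 = 5;  a_75 = 16;  a_76 = 0
  a_77 = 15;  a_78 = 13;  a_79 = 15;  a_80 = 13;  a_81 = 10;  a_82 = 7
  a_83 = 7;  a_84 = 6;  a_85 = 5;  a_86 = 14;  a_87 = 9;  a_88 = 11
  a_89 = 4;  a_90 = 15;  a_91 = 14;  a_92 = 9;  a_93 = 16;  a_94 = 15
  a_95 = 3;  a_96 = 3;  a_97 = 7;  a_98 = 12;  a_99 = 0;  a_100 = 16
  a_101 = 1;  a_102 = 1;  a_103 = 15;  a_104 = 3;  a_105 = 16;  a_106 = 0
  a_107 = 10;  a_108 = 11;  a_109 = 1;  a_110 = 11;  a_111 = 9;  a_112 = 9
  a_113 = 1;  a_114 = 1;  a_115 = 13;  a_116 = 5;  a_117 = 11;  a_118 = 8
  a_119 = 3;  a_120 = 4;  a_121 = 0;  a_122 = 13;  a_123 = 5;  a_124 = 3
  a_125 = 6;  a_126 = 10;  a_127 = 7;  a_128 = 15;  a_129 = 8;  a_130 = 13
  a_131 = 4;  a_132 = 6;  a_133 = 14;  a_134 = 12;  a_135 = 0;  a_136 = 4
  a_137 = 4;  a_138 = 7;  a_139 = 9;  a_140 = 6;  a_141 = 3;  a_142 = 3
  a_143 = 16;  a_144 = 14;  a_145 = 2;  a_146 = 5;  a_147 = 15;  a_148 = 13
  a_149 = 16;  a_150 = 10;  a_151 = 8;  a_152 = 11;  a_153 = 2;  a_154 = 11
  a_155 = 14;  a_156 = 12;  a_157 = 14;  a_158 = 7;  a_159 = 11;  a_160 = 6
  a_161 = 5;  a_162 = 10;  a_163 = 13;  a_164 = 14;  a_165 = 6;  a_166 = 8
  a_167 = 13;  a_168 = 5;  a_169 = 9;  a_170 = 4;  a_171 = 6;  a_172 = 5
  a_173 = 0;  a_174 = 15;  a_175 = 2;  a_176 = 8;  a_177 = 8;  a_178 = 15
  a_179 = 7;  a_180 = 11;  a_181 = 15;  a_182 = 6;  a_183 = 11;  a_184 = 4
  a_185 = 12;  a_186 = 3;  a_187 = 16;  a_188 = 7;  a_189 = 9;  a_190 = 15
  a_191 = 16;  a_192 = 2;  a_193 = 2;  a_194 = 16;  a_195 = 12;  a_196 = 7
  a_197 = 16;  a_198 = 7;  a_199 = 7;  a_200 = 9;  a_201 = 7;  a_202 = 6
  a_203 = 13;  a_204 = 12;  a_205 = 1;  a_206 = 1
a_207 = 12·1 + 3·1 + 3·12 + 13·13 + 13·6 = 9
a_208 = 12·9 + 3·1 + 3·1 + 13·12 + 13·13 = 14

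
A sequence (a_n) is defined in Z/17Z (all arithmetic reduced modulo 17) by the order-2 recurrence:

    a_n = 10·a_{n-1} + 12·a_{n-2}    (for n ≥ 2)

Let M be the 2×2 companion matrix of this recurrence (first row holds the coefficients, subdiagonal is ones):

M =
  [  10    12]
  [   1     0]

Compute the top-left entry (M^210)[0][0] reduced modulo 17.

5

(M^210)[0][0] is the top entry after applying M 210 times to the unit state (1, 0). Equivalently it is h_{211} for the auxiliary sequence (h_n) obeying the same recurrence with h_1 = 1 and h_i = 0 for 0 ≤ i < 1:
h_2 = 10·1 + 12·0 = 10
h_3 = 10·10 + 12·1 = 10
h_4 = 10·10 + 12·10 = 16
h_5 = 10·16 + 12·10 = 8
h_6 = 10·8 + 12·16 = 0
h_7 = 10·0 + 12·8 = 11
h_8 = 10·11 + 12·0 = 8
h_9 = 10·8 + 12·11 = 8
h_10 = 10·8 + 12·8 = 6
h_11 = 10·6 + 12·8 = 3
h_12 = 10·3 + 12·6 = 0
h_13 = 10·0 + 12·3 = 2
h_14 = 10·2 + 12·0 = 3
h_15 = 10·3 + 12·2 = 3
h_16 = 10·3 + 12·3 = 15
h_17 = 10·15 + 12·3 = 16
h_18 = 10·16 + 12·15 = 0
h_19 = 10·0 + 12·16 = 5
h_20 = 10·5 + 12·0 = 16
h_21 = 10·16 + 12·5 = 16
h_22 = 10·16 + 12·16 = 12
h_23 = 10·12 + 12·16 = 6
h_24 = 10·6 + 12·12 = 0
h_25 = 10·0 + 12·6 = 4
h_26 = 10·4 + 12·0 = 6
h_27 = 10·6 + 12·4 = 6
h_28 = 10·6 + 12·6 = 13
h_29 = 10·13 + 12·6 = 15
h_30 = 10·15 + 12·13 = 0
h_31 = 10·0 + 12·15 = 10
h_32 = 10·10 + 12·0 = 15
h_33 = 10·15 + 12·10 = 15
h_34 = 10·15 + 12·15 = 7
h_35 = 10·7 + 12·15 = 12
h_36 = 10·12 + 12·7 = 0
h_37 = 10·0 + 12·12 = 8
h_38 = 10·8 + 12·0 = 12
h_39 = 10·12 + 12·8 = 12
h_40 = 10·12 + 12·12 = 9
h_41 = 10·9 + 12·12 = 13
h_42 = 10·13 + 12·9 = 0
h_43 = 10·0 + 12·13 = 3
h_44 = 10·3 + 12·0 = 13
h_45 = 10·13 + 12·3 = 13
h_46 = 10·13 + 12·13 = 14
h_47 = 10·14 + 12·13 = 7
h_48 = 10·7 + 12·14 = 0
h_49 = 10·0 + 12·7 = 16
h_50 = 10·16 + 12·0 = 7
h_51 = 10·7 + 12·16 = 7
h_52 = 10·7 + 12·7 = 1
h_53 = 10·1 + 12·7 = 9
h_54 = 10·9 + 12·1 = 0
h_55 = 10·0 + 12·9 = 6
h_56 = 10·6 + 12·0 = 9
h_57 = 10·9 + 12·6 = 9
h_58 = 10·9 + 12·9 = 11
h_59 = 10·11 + 12·9 = 14
h_60 = 10·14 + 12·11 = 0
h_61 = 10·0 + 12·14 = 15
h_62 = 10·15 + 12·0 = 14
h_63 = 10·14 + 12·15 = 14
h_64 = 10·14 + 12·14 = 2
h_65 = 10·2 + 12·14 = 1
h_66 = 10·1 + 12·2 = 0
h_67 = 10·0 + 12·1 = 12
h_68 = 10·12 + 12·0 = 1
h_69 = 10·1 + 12·12 = 1
h_70 = 10·1 + 12·1 = 5
h_71 = 10·5 + 12·1 = 11
h_72 = 10·11 + 12·5 = 0
h_73 = 10·0 + 12·11 = 13
h_74 = 10·13 + 12·0 = 11
h_75 = 10·11 + 12·13 = 11
h_76 = 10·11 + 12·11 = 4
h_77 = 10·4 + 12·11 = 2
h_78 = 10·2 + 12·4 = 0
h_79 = 10·0 + 12·2 = 7
h_80 = 10·7 + 12·0 = 2
h_81 = 10·2 + 12·7 = 2
h_82 = 10·2 + 12·2 = 10
h_83 = 10·10 + 12·2 = 5
h_84 = 10·5 + 12·10 = 0
h_85 = 10·0 + 12·5 = 9
h_86 = 10·9 + 12·0 = 5
h_87 = 10·5 + 12·9 = 5
h_88 = 10·5 + 12·5 = 8
h_89 = 10·8 + 12·5 = 4
h_90 = 10·4 + 12·8 = 0
h_91 = 10·0 + 12·4 = 14
h_92 = 10·14 + 12·0 = 4
h_93 = 10·4 + 12·14 = 4
h_94 = 10·4 + 12·4 = 3
h_95 = 10·3 + 12·4 = 10
h_96 = 10·10 + 12·3 = 0
h_97 = 10·0 + 12·10 = 1
(h_96, h_97) = (0, 1) = (h_0, h_1), so the sequence has period 96.
211 ≡ 19 (mod 96), hence h_211 = h_19 = 5.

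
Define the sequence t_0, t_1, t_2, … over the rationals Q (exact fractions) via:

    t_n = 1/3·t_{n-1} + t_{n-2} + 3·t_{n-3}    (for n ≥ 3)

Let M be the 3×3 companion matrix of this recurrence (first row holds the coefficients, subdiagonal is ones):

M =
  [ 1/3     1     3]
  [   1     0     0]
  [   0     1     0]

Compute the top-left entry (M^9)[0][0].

1810261/19683

(M^9)[0][0] is the top entry after applying M 9 times to the unit state (1, 0, 0). Equivalently it is h_{11} for the auxiliary sequence (h_n) obeying the same recurrence with h_2 = 1 and h_i = 0 for 0 ≤ i < 2:
h_3 = 1/3·1 + 1·0 + 3·0 = 1/3
h_4 = 1/3·1/3 + 1·1 + 3·0 = 10/9
h_5 = 1/3·10/9 + 1·1/3 + 3·1 = 100/27
h_6 = 1/3·100/27 + 1·10/9 + 3·1/3 = 271/81
h_7 = 1/3·271/81 + 1·100/27 + 3·10/9 = 1981/243
h_8 = 1/3·1981/243 + 1·271/81 + 3·100/27 = 12520/729
h_9 = 1/3·12520/729 + 1·1981/243 + 3·271/81 = 52300/2187
h_10 = 1/3·52300/2187 + 1·12520/729 + 3·1981/243 = 325441/6561
h_11 = 1/3·325441/6561 + 1·52300/2187 + 3·12520/729 = 1810261/19683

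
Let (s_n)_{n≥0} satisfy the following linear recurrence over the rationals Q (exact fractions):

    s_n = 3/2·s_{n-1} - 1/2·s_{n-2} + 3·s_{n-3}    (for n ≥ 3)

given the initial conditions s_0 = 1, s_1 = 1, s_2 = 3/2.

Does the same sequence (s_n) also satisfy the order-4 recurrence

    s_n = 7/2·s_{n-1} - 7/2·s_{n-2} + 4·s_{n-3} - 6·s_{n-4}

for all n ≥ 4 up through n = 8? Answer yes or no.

yes

Terms s_0..s_8: 1, 1, 3/2, 19/4, 75/8, 259/16, 1083/32, 4531/64, 17643/128
n=4: candidate gives 75/8, actual s_4 = 75/8 ✓
n=5: candidate gives 259/16, actual s_5 = 259/16 ✓
n=6: candidate gives 1083/32, actual s_6 = 1083/32 ✓
n=7: candidate gives 4531/64, actual s_7 = 4531/64 ✓
n=8: candidate gives 17643/128, actual s_8 = 17643/128 ✓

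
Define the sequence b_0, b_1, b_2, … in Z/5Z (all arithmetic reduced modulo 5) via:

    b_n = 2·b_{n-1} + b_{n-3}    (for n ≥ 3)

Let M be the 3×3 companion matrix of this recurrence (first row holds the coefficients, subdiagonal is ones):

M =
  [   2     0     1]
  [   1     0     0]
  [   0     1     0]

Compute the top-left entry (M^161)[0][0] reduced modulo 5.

2

(M^161)[0][0] is the top entry after applying M 161 times to the unit state (1, 0, 0). Equivalently it is h_{163} for the auxiliary sequence (h_n) obeying the same recurrence with h_2 = 1 and h_i = 0 for 0 ≤ i < 2:
h_3 = 2·1 + 0·0 + 1·0 = 2
h_4 = 2·2 + 0·1 + 1·0 = 4
h_5 = 2·4 + 0·2 + 1·1 = 4
h_6 = 2·4 + 0·4 + 1·2 = 0
h_7 = 2·0 + 0·4 + 1·4 = 4
h_8 = 2·4 + 0·0 + 1·4 = 2
h_9 = 2·2 + 0·4 + 1·0 = 4
h_10 = 2·4 + 0·2 + 1·4 = 2
h_11 = 2·2 + 0·4 + 1·2 = 1
h_12 = 2·1 + 0·2 + 1·4 = 1
h_13 = 2·1 + 0·1 + 1·2 = 4
h_14 = 2·4 + 0·1 + 1·1 = 4
h_15 = 2·4 + 0·4 + 1·1 = 4
h_16 = 2·4 + 0·4 + 1·4 = 2
h_17 = 2·2 + 0·4 + 1·4 = 3
h_18 = 2·3 + 0·2 + 1·4 = 0
h_19 = 2·0 + 0·3 + 1·2 = 2
h_20 = 2·2 + 0·0 + 1·3 = 2
h_21 = 2·2 + 0·2 + 1·0 = 4
h_22 = 2·4 + 0·2 + 1·2 = 0
h_23 = 2·0 + 0·4 + 1·2 = 2
h_24 = 2·2 + 0·0 + 1·4 = 3
h_25 = 2·3 + 0·2 + 1·0 = 1
h_26 = 2·1 + 0·3 + 1·2 = 4
h_27 = 2·4 + 0·1 + 1·3 = 1
h_28 = 2·1 + 0·4 + 1·1 = 3
h_29 = 2·3 + 0·1 + 1·4 = 0
h_30 = 2·0 + 0·3 + 1·1 = 1
h_31 = 2·1 + 0·0 + 1·3 = 0
h_32 = 2·0 + 0·1 + 1·0 = 0
h_33 = 2·0 + 0·0 + 1·1 = 1
(h_31, h_32, h_33) = (0, 0, 1) = (h_0, h_1, h_2), so the sequence has period 31.
163 ≡ 8 (mod 31), hence h_163 = h_8 = 2.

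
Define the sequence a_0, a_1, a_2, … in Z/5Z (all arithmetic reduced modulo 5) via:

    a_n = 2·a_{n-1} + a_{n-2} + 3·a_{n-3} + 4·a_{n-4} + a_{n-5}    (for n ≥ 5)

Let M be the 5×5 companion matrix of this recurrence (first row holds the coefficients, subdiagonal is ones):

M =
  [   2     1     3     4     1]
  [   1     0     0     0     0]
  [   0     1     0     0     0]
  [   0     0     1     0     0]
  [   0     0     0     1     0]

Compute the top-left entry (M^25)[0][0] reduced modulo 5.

1

(M^25)[0][0] is the top entry after applying M 25 times to the unit state (1, 0, 0, 0, 0). Equivalently it is h_{29} for the auxiliary sequence (h_n) obeying the same recurrence with h_4 = 1 and h_i = 0 for 0 ≤ i < 4:
h_5 = 2·1 + 1·0 + 3·0 + 4·0 + 1·0 = 2
h_6 = 2·2 + 1·1 + 3·0 + 4·0 + 1·0 = 0
h_7 = 2·0 + 1·2 + 3·1 + 4·0 + 1·0 = 0
h_8 = 2·0 + 1·0 + 3·2 + 4·1 + 1·0 = 0
h_9 = 2·0 + 1·0 + 3·0 + 4·2 + 1·1 = 4
h_10 = 2·4 + 1·0 + 3·0 + 4·0 + 1·2 = 0
h_11 = 2·0 + 1·4 + 3·0 + 4·0 + 1·0 = 4
h_12 = 2·4 + 1·0 + 3·4 + 4·0 + 1·0 = 0
h_13 = 2·0 + 1·4 + 3·0 + 4·4 + 1·0 = 0
h_14 = 2·0 + 1·0 + 3·4 + 4·0 + 1·4 = 1
h_15 = 2·1 + 1·0 + 3·0 + 4·4 + 1·0 = 3
h_16 = 2·3 + 1·1 + 3·0 + 4·0 + 1·4 = 1
h_17 = 2·1 + 1·3 + 3·1 + 4·0 + 1·0 = 3
h_18 = 2·3 + 1·1 + 3·3 + 4·1 + 1·0 = 0
h_19 = 2·0 + 1·3 + 3·1 + 4·3 + 1·1 = 4
h_20 = 2·4 + 1·0 + 3·3 + 4·1 + 1·3 = 4
h_21 = 2·4 + 1·4 + 3·0 + 4·3 + 1·1 = 0
h_22 = 2·0 + 1·4 + 3·4 + 4·0 + 1·3 = 4
h_23 = 2·4 + 1·0 + 3·4 + 4·4 + 1·0 = 1
h_24 = 2·1 + 1·4 + 3·0 + 4·4 + 1·4 = 1
h_25 = 2·1 + 1·1 + 3·4 + 4·0 + 1·4 = 4
h_26 = 2·4 + 1·1 + 3·1 + 4·4 + 1·0 = 3
h_27 = 2·3 + 1·4 + 3·1 + 4·1 + 1·4 = 1
h_28 = 2·1 + 1·3 + 3·4 + 4·1 + 1·1 = 2
h_29 = 2·2 + 1·1 + 3·3 + 4·4 + 1·1 = 1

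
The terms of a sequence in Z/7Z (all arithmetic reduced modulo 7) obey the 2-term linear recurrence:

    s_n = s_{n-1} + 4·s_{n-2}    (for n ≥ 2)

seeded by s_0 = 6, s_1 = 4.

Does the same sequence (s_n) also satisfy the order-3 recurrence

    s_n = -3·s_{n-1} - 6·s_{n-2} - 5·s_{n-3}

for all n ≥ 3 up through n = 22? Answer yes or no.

yes

Terms s_0..s_22: 6, 4, 0, 2, 2, 3, 4, 2, 4, 5, 0, 6, 6, 2, 5, 6, 5, 1, 0, 4, 4, 6, 1
n=3: candidate gives 2, actual s_3 = 2 ✓
n=4: candidate gives 2, actual s_4 = 2 ✓
n=5: candidate gives 3, actual s_5 = 3 ✓
n=6: candidate gives 4, actual s_6 = 4 ✓
n=7: candidate gives 2, actual s_7 = 2 ✓
n=8: candidate gives 4, actual s_8 = 4 ✓
n=9: candidate gives 5, actual s_9 = 5 ✓
n=10: candidate gives 0, actual s_10 = 0 ✓
n=11: candidate gives 6, actual s_11 = 6 ✓
n=12: candidate gives 6, actual s_12 = 6 ✓
n=13: candidate gives 2, actual s_13 = 2 ✓
n=14: candidate gives 5, actual s_14 = 5 ✓
n=15: candidate gives 6, actual s_15 = 6 ✓
n=16: candidate gives 5, actual s_16 = 5 ✓
n=17: candidate gives 1, actual s_17 = 1 ✓
n=18: candidate gives 0, actual s_18 = 0 ✓
n=19: candidate gives 4, actual s_19 = 4 ✓
n=20: candidate gives 4, actual s_20 = 4 ✓
n=21: candidate gives 6, actual s_21 = 6 ✓
n=22: candidate gives 1, actual s_22 = 1 ✓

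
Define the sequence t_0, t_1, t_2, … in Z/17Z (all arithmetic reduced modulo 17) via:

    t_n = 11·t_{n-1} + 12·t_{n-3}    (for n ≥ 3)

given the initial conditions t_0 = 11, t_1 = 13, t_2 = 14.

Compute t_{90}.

t_3 = 11·14 + 0·13 + 12·11 = 14
t_4 = 11·14 + 0·14 + 12·13 = 4
t_5 = 11·4 + 0·14 + 12·14 = 8
t_6 = 11·8 + 0·4 + 12·14 = 1
t_7 = 11·1 + 0·8 + 12·4 = 8
t_8 = 11·8 + 0·1 + 12·8 = 14
t_9 = 11·14 + 0·8 + 12·1 = 13
t_10 = 11·13 + 0·14 + 12·8 = 1
t_11 = 11·1 + 0·13 + 12·14 = 9
t_12 = 11·9 + 0·1 + 12·13 = 0
t_13 = 11·0 + 0·9 + 12·1 = 12
t_14 = 11·12 + 0·0 + 12·9 = 2
t_15 = 11·2 + 0·12 + 12·0 = 5
t_16 = 11·5 + 0·2 + 12·12 = 12
t_17 = 11·12 + 0·5 + 12·2 = 3
t_18 = 11·3 + 0·12 + 12·5 = 8
t_19 = 11·8 + 0·3 + 12·12 = 11
t_20 = 11·11 + 0·8 + 12·3 = 4
t_21 = 11·4 + 0·11 + 12·8 = 4
t_22 = 11·4 + 0·4 + 12·11 = 6
t_23 = 11·6 + 0·4 + 12·4 = 12
t_24 = 11·12 + 0·6 + 12·4 = 10
t_25 = 11·10 + 0·12 + 12·6 = 12
t_26 = 11·12 + 0·10 + 12·12 = 4
t_27 = 11·4 + 0·12 + 12·10 = 11
t_28 = 11·11 + 0·4 + 12·12 = 10
t_29 = 11·10 + 0·11 + 12·4 = 5
t_30 = 11·5 + 0·10 + 12·11 = 0
t_31 = 11·0 + 0·5 + 12·10 = 1
t_32 = 11·1 + 0·0 + 12·5 = 3
t_33 = 11·3 + 0·1 + 12·0 = 16
t_34 = 11·16 + 0·3 + 12·1 = 1
t_35 = 11·1 + 0·16 + 12·3 = 13
t_36 = 11·13 + 0·1 + 12·16 = 12
t_37 = 11·12 + 0·13 + 12·1 = 8
t_38 = 11·8 + 0·12 + 12·13 = 6
t_39 = 11·6 + 0·8 + 12·12 = 6
t_40 = 11·6 + 0·6 + 12·8 = 9
t_41 = 11·9 + 0·6 + 12·6 = 1
t_42 = 11·1 + 0·9 + 12·6 = 15
t_43 = 11·15 + 0·1 + 12·9 = 1
t_44 = 11·1 + 0·15 + 12·1 = 6
t_45 = 11·6 + 0·1 + 12·15 = 8
t_46 = 11·8 + 0·6 + 12·1 = 15
t_47 = 11·15 + 0·8 + 12·6 = 16
t_48 = 11·16 + 0·15 + 12·8 = 0
t_49 = 11·0 + 0·16 + 12·15 = 10
t_50 = 11·10 + 0·0 + 12·16 = 13
t_51 = 11·13 + 0·10 + 12·0 = 7
t_52 = 11·7 + 0·13 + 12·10 = 10
t_53 = 11·10 + 0·7 + 12·13 = 11
t_54 = 11·11 + 0·10 + 12·7 = 1
t_55 = 11·1 + 0·11 + 12·10 = 12
t_56 = 11·12 + 0·1 + 12·11 = 9
t_57 = 11·9 + 0·12 + 12·1 = 9
t_58 = 11·9 + 0·9 + 12·12 = 5
t_59 = 11·5 + 0·9 + 12·9 = 10
t_60 = 11·10 + 0·5 + 12·9 = 14
t_61 = 11·14 + 0·10 + 12·5 = 10
t_62 = 11·10 + 0·14 + 12·10 = 9
t_63 = 11·9 + 0·10 + 12·14 = 12
t_64 = 11·12 + 0·9 + 12·10 = 14
t_65 = 11·14 + 0·12 + 12·9 = 7
t_66 = 11·7 + 0·14 + 12·12 = 0
t_67 = 11·0 + 0·7 + 12·14 = 15
t_68 = 11·15 + 0·0 + 12·7 = 11
t_69 = 11·11 + 0·15 + 12·0 = 2
t_70 = 11·2 + 0·11 + 12·15 = 15
t_71 = 11·15 + 0·2 + 12·11 = 8
t_72 = 11·8 + 0·15 + 12·2 = 10
t_73 = 11·10 + 0·8 + 12·15 = 1
t_74 = 11·1 + 0·10 + 12·8 = 5
t_75 = 11·5 + 0·1 + 12·10 = 5
t_76 = 11·5 + 0·5 + 12·1 = 16
t_77 = 11·16 + 0·5 + 12·5 = 15
t_78 = 11·15 + 0·16 + 12·5 = 4
t_79 = 11·4 + 0·15 + 12·16 = 15
t_80 = 11·15 + 0·4 + 12·15 = 5
t_81 = 11·5 + 0·15 + 12·4 = 1
t_82 = 11·1 + 0·5 + 12·15 = 4
t_83 = 11·4 + 0·1 + 12·5 = 2
t_84 = 11·2 + 0·4 + 12·1 = 0
t_85 = 11·0 + 0·2 + 12·4 = 14
t_86 = 11·14 + 0·0 + 12·2 = 8
t_87 = 11·8 + 0·14 + 12·0 = 3
t_88 = 11·3 + 0·8 + 12·14 = 14
t_89 = 11·14 + 0·3 + 12·8 = 12
t_90 = 11·12 + 0·14 + 12·3 = 15

15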